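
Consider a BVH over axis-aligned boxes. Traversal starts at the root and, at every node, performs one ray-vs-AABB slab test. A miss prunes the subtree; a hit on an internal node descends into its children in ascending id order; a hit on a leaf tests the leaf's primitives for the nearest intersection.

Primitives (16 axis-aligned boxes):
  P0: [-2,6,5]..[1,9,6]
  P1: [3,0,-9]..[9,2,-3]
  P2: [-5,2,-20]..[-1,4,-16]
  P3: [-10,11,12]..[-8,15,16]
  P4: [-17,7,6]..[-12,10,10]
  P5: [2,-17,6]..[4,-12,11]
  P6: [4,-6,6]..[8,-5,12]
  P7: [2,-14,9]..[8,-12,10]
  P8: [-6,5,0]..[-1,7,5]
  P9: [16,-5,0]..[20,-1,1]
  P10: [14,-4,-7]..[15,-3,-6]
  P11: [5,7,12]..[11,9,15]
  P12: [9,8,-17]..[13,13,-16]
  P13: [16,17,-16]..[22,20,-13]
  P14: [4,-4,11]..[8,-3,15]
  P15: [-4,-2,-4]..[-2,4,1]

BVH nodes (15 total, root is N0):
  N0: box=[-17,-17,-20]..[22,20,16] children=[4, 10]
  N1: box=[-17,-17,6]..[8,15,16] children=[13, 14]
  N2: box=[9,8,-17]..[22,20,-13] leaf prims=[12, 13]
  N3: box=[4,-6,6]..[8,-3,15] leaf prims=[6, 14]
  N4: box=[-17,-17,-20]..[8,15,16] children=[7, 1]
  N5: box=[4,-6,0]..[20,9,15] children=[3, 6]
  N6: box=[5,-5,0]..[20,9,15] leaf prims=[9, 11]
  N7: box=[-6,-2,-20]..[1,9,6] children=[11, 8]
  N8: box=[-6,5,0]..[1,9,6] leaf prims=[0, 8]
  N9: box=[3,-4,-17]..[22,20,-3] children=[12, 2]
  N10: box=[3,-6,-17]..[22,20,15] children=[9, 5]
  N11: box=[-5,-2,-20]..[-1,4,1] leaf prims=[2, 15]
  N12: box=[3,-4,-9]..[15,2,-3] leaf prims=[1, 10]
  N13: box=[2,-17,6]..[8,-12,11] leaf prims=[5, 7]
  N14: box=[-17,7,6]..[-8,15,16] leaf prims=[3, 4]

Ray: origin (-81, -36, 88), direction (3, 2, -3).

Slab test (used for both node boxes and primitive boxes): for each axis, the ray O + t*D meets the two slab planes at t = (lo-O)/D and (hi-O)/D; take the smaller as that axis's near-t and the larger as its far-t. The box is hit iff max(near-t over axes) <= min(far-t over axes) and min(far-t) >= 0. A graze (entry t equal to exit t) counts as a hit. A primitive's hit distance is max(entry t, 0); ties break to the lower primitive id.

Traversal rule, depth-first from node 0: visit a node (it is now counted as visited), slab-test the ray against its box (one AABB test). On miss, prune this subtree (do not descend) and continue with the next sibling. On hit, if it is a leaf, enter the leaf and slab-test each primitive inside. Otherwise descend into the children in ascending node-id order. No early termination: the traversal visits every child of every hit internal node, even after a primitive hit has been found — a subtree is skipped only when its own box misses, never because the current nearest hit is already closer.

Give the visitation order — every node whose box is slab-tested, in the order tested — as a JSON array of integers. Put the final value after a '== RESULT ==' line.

Traverse from the root:
N0 x:[64/3,103/3] y:[19/2,28] z:[24,36] -> hit [24,28], descend [4, 10]
  N4 x:[64/3,89/3] y:[19/2,51/2] z:[24,36] -> hit [24,51/2], descend [1, 7]
    N1 x:[64/3,89/3] y:[19/2,51/2] z:[24,82/3] -> hit [24,51/2], descend [13, 14]
      N13 x:[83/3,89/3] y:[19/2,12] z:[77/3,82/3] -> miss, prune
      N14 x:[64/3,73/3] y:[43/2,51/2] z:[24,82/3] -> hit [24,73/3] leaf, test {P3@t=24, P4(miss)}
    N7 x:[25,82/3] y:[17,45/2] z:[82/3,36] -> miss, prune
  N10 x:[28,103/3] y:[15,28] z:[73/3,35] -> hit [28,28], descend [5, 9]
    N5 x:[85/3,101/3] y:[15,45/2] z:[73/3,88/3] -> miss, prune
    N9 x:[28,103/3] y:[16,28] z:[91/3,35] -> miss, prune

9 AABB tests over nodes [0, 4, 1, 13, 14, 7, 10, 5, 9]; 1 leaf entered; closest P3.

== RESULT ==
[0, 4, 1, 13, 14, 7, 10, 5, 9]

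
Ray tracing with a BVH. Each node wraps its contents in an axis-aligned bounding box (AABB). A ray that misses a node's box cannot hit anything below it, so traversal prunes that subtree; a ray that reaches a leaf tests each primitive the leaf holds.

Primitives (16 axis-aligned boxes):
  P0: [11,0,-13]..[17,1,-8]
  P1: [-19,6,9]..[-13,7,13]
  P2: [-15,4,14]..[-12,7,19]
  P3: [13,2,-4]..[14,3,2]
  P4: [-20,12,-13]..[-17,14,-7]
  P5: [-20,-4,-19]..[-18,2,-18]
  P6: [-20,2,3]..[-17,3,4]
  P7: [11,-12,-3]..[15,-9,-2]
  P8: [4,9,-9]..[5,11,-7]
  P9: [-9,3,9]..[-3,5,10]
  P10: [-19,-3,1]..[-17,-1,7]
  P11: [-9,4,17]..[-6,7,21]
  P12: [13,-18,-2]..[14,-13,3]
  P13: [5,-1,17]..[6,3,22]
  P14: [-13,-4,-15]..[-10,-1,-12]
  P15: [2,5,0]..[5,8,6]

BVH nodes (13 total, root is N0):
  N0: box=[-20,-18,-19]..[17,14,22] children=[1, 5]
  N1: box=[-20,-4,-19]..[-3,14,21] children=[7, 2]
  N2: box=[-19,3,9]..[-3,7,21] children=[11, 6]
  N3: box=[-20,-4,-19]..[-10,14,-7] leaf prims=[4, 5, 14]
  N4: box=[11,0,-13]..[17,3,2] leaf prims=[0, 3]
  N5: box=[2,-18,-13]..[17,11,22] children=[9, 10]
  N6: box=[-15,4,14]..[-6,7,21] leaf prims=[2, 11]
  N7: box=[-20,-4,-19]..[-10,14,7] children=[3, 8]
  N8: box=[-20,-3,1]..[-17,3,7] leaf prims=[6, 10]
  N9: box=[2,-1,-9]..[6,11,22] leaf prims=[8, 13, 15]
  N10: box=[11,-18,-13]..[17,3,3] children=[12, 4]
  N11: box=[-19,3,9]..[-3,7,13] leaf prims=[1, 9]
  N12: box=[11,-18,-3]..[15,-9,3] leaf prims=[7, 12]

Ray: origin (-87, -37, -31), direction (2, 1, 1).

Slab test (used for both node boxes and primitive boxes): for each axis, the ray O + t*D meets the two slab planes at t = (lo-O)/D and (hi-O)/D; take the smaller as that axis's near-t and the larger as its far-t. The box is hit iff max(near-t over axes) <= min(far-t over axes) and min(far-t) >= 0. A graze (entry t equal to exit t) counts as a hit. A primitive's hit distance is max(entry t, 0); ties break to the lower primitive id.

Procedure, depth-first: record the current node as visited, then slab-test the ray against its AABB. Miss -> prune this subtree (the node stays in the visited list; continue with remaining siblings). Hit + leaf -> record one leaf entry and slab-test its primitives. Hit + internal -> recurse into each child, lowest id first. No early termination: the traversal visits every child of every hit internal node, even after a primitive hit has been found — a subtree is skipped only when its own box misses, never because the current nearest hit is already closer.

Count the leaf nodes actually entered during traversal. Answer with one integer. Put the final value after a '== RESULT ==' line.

Traverse from the root:
N0 x:[67/2,52] y:[19,51] z:[12,53] -> hit [67/2,51], descend [1, 5]
  N1 x:[67/2,42] y:[33,51] z:[12,52] -> hit [67/2,42], descend [2, 7]
    N2 x:[34,42] y:[40,44] z:[40,52] -> hit [40,42], descend [6, 11]
      N6 x:[36,81/2] y:[41,44] z:[45,52] -> miss, prune
      N11 x:[34,42] y:[40,44] z:[40,44] -> hit [40,42] leaf, test {P1(miss), P9@t=40}
    N7 x:[67/2,77/2] y:[33,51] z:[12,38] -> hit [67/2,38], descend [3, 8]
      N3 x:[67/2,77/2] y:[33,51] z:[12,24] -> miss, prune
      N8 x:[67/2,35] y:[34,40] z:[32,38] -> hit [34,35] leaf, test {P6(miss), P10@t=34}
  N5 x:[89/2,52] y:[19,48] z:[18,53] -> hit [89/2,48], descend [9, 10]
    N9 x:[89/2,93/2] y:[36,48] z:[22,53] -> hit [89/2,93/2] leaf, test {P8(miss), P13(miss), P15(miss)}
    N10 x:[49,52] y:[19,40] z:[18,34] -> miss, prune

Summary -> nodes [0, 1, 2, 6, 11, 7, 3, 8, 5, 9, 10]; box-tests=11; leaf-entries=3; first=P10

== RESULT ==
3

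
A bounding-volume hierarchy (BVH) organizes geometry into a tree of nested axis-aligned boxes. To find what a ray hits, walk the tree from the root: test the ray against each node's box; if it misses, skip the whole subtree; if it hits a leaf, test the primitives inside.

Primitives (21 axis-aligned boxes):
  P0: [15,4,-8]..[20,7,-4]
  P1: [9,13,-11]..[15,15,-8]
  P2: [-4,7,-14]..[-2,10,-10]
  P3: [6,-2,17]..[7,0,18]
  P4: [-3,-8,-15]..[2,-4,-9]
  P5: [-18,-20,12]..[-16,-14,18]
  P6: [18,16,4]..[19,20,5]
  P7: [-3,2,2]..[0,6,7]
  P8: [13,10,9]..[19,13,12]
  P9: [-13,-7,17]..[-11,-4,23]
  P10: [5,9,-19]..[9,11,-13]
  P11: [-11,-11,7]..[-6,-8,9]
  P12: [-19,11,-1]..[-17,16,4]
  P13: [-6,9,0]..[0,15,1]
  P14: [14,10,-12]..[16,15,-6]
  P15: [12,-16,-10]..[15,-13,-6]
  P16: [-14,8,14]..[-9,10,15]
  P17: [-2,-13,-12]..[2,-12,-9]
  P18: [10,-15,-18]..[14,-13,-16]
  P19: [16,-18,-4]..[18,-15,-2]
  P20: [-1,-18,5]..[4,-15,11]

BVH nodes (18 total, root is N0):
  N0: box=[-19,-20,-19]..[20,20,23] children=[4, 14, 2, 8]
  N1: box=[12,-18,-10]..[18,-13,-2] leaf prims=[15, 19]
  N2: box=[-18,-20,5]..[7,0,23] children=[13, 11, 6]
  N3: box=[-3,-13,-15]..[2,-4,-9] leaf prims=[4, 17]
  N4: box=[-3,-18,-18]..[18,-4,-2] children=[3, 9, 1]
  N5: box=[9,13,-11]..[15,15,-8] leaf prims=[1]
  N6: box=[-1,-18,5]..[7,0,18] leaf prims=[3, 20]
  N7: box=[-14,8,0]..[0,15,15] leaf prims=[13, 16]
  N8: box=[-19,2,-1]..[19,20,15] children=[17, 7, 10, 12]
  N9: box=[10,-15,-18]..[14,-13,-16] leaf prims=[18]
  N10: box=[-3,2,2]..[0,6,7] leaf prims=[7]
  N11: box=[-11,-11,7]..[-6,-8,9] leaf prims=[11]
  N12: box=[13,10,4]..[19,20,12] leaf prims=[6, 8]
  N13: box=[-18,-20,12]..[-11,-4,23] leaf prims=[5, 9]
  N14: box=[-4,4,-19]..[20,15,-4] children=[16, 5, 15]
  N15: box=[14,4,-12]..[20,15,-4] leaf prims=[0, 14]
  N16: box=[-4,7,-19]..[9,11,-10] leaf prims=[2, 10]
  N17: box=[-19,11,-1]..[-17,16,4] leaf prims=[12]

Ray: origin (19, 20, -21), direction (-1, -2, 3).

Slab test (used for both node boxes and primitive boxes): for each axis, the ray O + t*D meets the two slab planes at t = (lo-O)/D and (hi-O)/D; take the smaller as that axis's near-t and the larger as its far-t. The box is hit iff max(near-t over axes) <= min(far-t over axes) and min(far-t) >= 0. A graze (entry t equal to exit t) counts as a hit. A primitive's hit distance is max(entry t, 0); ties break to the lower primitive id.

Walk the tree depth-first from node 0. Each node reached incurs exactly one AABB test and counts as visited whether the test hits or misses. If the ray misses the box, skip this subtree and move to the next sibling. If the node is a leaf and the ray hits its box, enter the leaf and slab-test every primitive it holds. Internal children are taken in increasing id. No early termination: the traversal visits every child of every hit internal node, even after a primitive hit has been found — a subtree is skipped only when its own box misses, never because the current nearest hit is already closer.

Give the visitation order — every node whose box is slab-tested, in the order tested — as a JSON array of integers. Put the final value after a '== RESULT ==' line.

Walk:
N0 x:[-1,38] y:[0,20] z:[2/3,44/3] -> hit [2/3,44/3], descend [2, 4, 8, 14]
  N2 x:[12,37] y:[10,20] z:[26/3,44/3] -> hit [12,44/3], descend [6, 11, 13]
    N6 x:[12,20] y:[10,19] z:[26/3,13] -> hit [12,13] leaf, test {P3(miss), P20(miss)}
    N11 x:[25,30] y:[14,31/2] z:[28/3,10] -> miss, prune
    N13 x:[30,37] y:[12,20] z:[11,44/3] -> miss, prune
  N4 x:[1,22] y:[12,19] z:[1,19/3] -> miss, prune
  N8 x:[0,38] y:[0,9] z:[20/3,12] -> hit [20/3,9], descend [7, 10, 12, 17]
    N7 x:[19,33] y:[5/2,6] z:[7,12] -> miss, prune
    N10 x:[19,22] y:[7,9] z:[23/3,28/3] -> miss, prune
    N12 x:[0,6] y:[0,5] z:[25/3,11] -> miss, prune
    N17 x:[36,38] y:[2,9/2] z:[20/3,25/3] -> miss, prune
  N14 x:[-1,23] y:[5/2,8] z:[2/3,17/3] -> hit [5/2,17/3], descend [5, 15, 16]
    N5 x:[4,10] y:[5/2,7/2] z:[10/3,13/3] -> miss, prune
    N15 x:[-1,5] y:[5/2,8] z:[3,17/3] -> hit [3,5] leaf, test {P0(miss), P14@t=3}
    N16 x:[10,23] y:[9/2,13/2] z:[2/3,11/3] -> miss, prune

15 AABB tests over nodes [0, 2, 6, 11, 13, 4, 8, 7, 10, 12, 17, 14, 5, 15, 16]; 2 leaves entered; closest P14.

== RESULT ==
[0, 2, 6, 11, 13, 4, 8, 7, 10, 12, 17, 14, 5, 15, 16]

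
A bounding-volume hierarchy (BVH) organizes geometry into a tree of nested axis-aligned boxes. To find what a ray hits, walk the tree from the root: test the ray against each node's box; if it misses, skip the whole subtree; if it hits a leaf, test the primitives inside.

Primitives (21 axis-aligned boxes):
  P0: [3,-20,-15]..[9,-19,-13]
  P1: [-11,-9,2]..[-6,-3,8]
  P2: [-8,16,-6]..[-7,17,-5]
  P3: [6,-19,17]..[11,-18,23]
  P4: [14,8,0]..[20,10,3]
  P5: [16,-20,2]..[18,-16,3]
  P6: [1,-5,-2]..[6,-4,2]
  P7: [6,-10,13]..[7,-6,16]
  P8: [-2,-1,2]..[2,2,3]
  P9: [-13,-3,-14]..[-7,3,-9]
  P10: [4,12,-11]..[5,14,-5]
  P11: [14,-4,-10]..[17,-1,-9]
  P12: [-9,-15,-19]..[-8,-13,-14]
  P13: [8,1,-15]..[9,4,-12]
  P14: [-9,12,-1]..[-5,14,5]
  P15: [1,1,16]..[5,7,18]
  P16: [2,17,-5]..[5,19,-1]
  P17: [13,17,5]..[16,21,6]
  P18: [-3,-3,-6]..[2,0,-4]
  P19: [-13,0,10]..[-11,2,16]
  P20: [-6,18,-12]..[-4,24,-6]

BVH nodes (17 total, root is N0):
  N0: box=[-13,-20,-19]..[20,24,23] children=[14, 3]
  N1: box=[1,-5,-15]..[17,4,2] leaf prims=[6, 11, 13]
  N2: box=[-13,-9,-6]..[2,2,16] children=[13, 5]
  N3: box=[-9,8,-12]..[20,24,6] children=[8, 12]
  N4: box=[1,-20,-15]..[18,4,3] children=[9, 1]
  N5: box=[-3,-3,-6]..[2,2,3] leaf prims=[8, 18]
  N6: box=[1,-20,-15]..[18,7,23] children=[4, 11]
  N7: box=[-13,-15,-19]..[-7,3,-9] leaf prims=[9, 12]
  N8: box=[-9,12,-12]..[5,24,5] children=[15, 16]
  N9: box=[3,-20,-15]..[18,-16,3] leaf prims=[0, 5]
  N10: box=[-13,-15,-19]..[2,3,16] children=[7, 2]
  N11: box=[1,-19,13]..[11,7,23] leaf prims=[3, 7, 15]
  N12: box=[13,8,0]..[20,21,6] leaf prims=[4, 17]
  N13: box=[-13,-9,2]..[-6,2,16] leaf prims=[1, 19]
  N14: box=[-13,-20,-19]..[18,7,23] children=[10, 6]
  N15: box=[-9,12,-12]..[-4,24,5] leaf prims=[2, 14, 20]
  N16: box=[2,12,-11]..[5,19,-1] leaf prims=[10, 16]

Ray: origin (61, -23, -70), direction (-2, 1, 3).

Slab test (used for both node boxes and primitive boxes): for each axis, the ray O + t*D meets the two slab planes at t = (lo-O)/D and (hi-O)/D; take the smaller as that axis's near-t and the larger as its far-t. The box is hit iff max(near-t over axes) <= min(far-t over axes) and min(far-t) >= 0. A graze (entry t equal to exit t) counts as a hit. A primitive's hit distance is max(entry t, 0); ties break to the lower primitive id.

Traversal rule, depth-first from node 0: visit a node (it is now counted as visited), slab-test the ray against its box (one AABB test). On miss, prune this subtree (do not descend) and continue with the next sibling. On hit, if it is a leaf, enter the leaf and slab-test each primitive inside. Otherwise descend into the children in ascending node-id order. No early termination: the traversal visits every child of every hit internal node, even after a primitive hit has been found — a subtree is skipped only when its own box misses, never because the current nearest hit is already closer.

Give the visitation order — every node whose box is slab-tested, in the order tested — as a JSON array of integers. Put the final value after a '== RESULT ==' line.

Walk:
N0 x:[41/2,37] y:[3,47] z:[17,31] -> hit [41/2,31], descend [3, 14]
  N3 x:[41/2,35] y:[31,47] z:[58/3,76/3] -> miss, prune
  N14 x:[43/2,37] y:[3,30] z:[17,31] -> hit [43/2,30], descend [6, 10]
    N6 x:[43/2,30] y:[3,30] z:[55/3,31] -> hit [43/2,30], descend [4, 11]
      N4 x:[43/2,30] y:[3,27] z:[55/3,73/3] -> hit [43/2,73/3], descend [1, 9]
        N1 x:[22,30] y:[18,27] z:[55/3,24] -> hit [22,24] leaf, test {P6(miss), P11(miss), P13(miss)}
        N9 x:[43/2,29] y:[3,7] z:[55/3,73/3] -> miss, prune
      N11 x:[25,30] y:[4,30] z:[83/3,31] -> hit [83/3,30] leaf, test {P3(miss), P7(miss), P15@t=86/3}
    N10 x:[59/2,37] y:[8,26] z:[17,86/3] -> miss, prune

Visited [0, 3, 14, 6, 4, 1, 9, 11, 10]. Tests: 9 box, 2 leaf. Nearest: P15.

== RESULT ==
[0, 3, 14, 6, 4, 1, 9, 11, 10]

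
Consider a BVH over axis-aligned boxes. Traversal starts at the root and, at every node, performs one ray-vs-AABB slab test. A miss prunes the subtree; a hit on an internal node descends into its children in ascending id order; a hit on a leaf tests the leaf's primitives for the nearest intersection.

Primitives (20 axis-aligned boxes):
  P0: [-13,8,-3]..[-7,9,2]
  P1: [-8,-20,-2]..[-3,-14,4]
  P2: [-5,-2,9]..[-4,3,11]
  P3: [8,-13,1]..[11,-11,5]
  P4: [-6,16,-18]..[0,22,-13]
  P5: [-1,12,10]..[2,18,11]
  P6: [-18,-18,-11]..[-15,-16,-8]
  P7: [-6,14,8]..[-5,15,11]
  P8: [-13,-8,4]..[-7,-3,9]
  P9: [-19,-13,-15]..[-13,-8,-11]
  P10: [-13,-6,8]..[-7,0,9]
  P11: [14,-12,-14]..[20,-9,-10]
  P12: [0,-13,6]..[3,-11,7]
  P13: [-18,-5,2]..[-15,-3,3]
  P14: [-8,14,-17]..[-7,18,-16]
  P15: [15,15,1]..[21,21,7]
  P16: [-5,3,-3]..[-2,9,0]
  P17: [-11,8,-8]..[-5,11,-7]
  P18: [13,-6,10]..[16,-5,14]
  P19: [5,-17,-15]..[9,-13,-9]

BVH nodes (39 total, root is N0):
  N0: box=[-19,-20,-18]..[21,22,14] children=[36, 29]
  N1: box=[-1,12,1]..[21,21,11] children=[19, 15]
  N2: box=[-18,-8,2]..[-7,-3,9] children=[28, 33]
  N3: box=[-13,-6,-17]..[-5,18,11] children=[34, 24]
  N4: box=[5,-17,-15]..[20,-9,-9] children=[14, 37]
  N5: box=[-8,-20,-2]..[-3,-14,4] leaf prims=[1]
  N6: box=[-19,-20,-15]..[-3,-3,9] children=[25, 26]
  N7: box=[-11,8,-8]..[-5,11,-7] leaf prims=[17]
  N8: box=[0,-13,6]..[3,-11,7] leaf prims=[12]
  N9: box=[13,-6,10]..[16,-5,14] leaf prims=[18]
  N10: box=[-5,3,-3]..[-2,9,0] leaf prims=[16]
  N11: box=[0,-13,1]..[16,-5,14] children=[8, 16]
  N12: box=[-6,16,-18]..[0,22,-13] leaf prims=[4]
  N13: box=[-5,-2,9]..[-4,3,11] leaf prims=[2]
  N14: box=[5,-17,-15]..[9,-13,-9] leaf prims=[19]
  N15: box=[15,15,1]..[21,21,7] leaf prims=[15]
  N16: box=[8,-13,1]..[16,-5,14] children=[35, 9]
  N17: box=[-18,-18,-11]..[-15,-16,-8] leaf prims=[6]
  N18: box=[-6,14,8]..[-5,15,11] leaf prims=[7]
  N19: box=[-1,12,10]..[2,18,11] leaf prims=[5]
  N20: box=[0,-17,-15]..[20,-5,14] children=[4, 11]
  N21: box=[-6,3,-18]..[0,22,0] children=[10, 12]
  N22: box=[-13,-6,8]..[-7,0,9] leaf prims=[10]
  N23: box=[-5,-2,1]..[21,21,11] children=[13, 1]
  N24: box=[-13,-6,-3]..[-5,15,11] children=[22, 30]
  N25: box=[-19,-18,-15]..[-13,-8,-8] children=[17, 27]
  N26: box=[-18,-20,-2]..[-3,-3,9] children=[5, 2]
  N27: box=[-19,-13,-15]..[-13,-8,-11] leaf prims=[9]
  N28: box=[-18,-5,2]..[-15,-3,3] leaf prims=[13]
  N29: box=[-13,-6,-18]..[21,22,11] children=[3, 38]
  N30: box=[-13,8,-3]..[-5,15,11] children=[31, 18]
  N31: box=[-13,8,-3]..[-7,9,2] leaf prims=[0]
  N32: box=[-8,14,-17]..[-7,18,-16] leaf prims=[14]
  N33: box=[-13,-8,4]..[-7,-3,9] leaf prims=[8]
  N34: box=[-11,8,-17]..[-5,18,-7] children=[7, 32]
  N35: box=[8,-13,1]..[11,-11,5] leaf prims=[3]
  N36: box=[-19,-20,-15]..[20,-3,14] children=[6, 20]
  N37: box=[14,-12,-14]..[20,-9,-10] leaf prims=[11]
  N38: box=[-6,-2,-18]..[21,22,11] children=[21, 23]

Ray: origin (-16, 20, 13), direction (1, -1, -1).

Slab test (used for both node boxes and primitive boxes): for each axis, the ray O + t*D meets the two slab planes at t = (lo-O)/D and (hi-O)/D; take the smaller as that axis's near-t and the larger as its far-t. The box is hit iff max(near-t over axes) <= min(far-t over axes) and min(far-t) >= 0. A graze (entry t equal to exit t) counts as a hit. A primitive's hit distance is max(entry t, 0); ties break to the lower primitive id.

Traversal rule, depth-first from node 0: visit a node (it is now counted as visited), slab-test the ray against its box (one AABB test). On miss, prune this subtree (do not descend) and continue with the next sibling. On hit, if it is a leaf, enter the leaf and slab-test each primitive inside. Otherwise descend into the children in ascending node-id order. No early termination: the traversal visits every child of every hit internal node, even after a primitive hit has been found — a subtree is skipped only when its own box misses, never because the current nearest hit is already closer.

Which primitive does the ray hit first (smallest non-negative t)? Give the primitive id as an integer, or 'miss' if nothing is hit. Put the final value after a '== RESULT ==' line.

Walk:
N0 x:[-3,37] y:[-2,40] z:[-1,31] -> hit [-1,31], descend [29, 36]
  N29 x:[3,37] y:[-2,26] z:[2,31] -> hit [3,26], descend [3, 38]
    N3 x:[3,11] y:[2,26] z:[2,30] -> hit [3,11], descend [24, 34]
      N24 x:[3,11] y:[5,26] z:[2,16] -> hit [5,11], descend [22, 30]
        N22 x:[3,9] y:[20,26] z:[4,5] -> miss, prune
        N30 x:[3,11] y:[5,12] z:[2,16] -> hit [5,11], descend [18, 31]
          N18 x:[10,11] y:[5,6] z:[2,5] -> miss, prune
          N31 x:[3,9] y:[11,12] z:[11,16] -> miss, prune
      N34 x:[5,11] y:[2,12] z:[20,30] -> miss, prune
    N38 x:[10,37] y:[-2,22] z:[2,31] -> hit [10,22], descend [21, 23]
      N21 x:[10,16] y:[-2,17] z:[13,31] -> hit [13,16], descend [10, 12]
        N10 x:[11,14] y:[11,17] z:[13,16] -> hit [13,14] leaf, test {P16@t=13}
        N12 x:[10,16] y:[-2,4] z:[26,31] -> miss, prune
      N23 x:[11,37] y:[-1,22] z:[2,12] -> hit [11,12], descend [1, 13]
        N1 x:[15,37] y:[-1,8] z:[2,12] -> miss, prune
        N13 x:[11,12] y:[17,22] z:[2,4] -> miss, prune
  N36 x:[-3,36] y:[23,40] z:[-1,28] -> hit [23,28], descend [6, 20]
    N6 x:[-3,13] y:[23,40] z:[4,28] -> miss, prune
    N20 x:[16,36] y:[25,37] z:[-1,28] -> hit [25,28], descend [4, 11]
      N4 x:[21,36] y:[29,37] z:[22,28] -> miss, prune
      N11 x:[16,32] y:[25,33] z:[-1,12] -> miss, prune

Summary -> nodes [0, 29, 3, 24, 22, 30, 18, 31, 34, 38, 21, 10, 12, 23, 1, 13, 36, 6, 20, 4, 11]; box-tests=21; leaf-entries=1; first=P16

== RESULT ==
16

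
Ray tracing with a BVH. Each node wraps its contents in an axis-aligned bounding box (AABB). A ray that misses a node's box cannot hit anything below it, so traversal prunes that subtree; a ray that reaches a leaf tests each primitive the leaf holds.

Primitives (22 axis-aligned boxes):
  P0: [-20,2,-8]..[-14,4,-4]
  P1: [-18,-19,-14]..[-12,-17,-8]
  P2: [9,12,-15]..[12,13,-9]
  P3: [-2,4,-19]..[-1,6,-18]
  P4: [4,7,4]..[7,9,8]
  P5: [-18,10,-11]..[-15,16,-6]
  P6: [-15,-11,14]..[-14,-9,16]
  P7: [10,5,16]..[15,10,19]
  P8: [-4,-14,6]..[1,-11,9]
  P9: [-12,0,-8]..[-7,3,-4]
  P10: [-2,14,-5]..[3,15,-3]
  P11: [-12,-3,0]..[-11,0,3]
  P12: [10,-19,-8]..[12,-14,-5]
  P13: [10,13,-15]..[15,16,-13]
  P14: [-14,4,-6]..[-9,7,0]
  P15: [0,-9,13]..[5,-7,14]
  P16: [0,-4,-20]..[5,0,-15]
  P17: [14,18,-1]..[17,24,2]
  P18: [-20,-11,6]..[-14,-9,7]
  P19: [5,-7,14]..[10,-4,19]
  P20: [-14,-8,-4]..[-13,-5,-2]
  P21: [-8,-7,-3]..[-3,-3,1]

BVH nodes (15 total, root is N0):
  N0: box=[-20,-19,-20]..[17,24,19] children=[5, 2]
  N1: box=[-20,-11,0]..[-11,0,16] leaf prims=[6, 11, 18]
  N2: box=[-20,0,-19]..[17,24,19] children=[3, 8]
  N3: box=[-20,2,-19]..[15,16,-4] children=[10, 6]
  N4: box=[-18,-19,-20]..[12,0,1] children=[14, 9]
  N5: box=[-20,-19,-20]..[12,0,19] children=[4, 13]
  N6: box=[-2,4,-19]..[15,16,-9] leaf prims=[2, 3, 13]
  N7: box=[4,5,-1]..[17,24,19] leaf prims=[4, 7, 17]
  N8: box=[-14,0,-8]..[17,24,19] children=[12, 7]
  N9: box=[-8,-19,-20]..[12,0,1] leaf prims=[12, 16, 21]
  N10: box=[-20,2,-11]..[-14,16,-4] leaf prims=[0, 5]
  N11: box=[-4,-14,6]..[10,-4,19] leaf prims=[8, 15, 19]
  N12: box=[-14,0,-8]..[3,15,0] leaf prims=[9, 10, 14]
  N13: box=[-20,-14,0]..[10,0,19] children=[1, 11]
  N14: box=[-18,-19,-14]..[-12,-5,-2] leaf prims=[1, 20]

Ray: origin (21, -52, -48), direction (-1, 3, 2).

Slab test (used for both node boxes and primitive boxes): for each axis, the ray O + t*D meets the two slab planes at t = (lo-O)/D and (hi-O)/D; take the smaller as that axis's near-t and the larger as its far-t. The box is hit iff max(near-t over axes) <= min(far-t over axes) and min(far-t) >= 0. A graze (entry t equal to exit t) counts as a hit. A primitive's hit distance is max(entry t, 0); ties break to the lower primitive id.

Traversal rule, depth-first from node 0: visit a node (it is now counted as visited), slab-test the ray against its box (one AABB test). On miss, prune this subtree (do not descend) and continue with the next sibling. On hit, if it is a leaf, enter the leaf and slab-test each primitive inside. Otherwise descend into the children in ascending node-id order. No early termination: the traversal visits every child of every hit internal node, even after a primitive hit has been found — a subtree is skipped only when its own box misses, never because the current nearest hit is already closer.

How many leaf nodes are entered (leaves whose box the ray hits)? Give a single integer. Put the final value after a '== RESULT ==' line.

Walk:
N0 x:[4,41] y:[11,76/3] z:[14,67/2] -> hit [14,76/3], descend [2, 5]
  N2 x:[4,41] y:[52/3,76/3] z:[29/2,67/2] -> hit [52/3,76/3], descend [3, 8]
    N3 x:[6,41] y:[18,68/3] z:[29/2,22] -> hit [18,22], descend [6, 10]
      N6 x:[6,23] y:[56/3,68/3] z:[29/2,39/2] -> hit [56/3,39/2] leaf, test {P2(miss), P3(miss), P13(miss)}
      N10 x:[35,41] y:[18,68/3] z:[37/2,22] -> miss, prune
    N8 x:[4,35] y:[52/3,76/3] z:[20,67/2] -> hit [20,76/3], descend [7, 12]
      N7 x:[4,17] y:[19,76/3] z:[47/2,67/2] -> miss, prune
      N12 x:[18,35] y:[52/3,67/3] z:[20,24] -> hit [20,67/3] leaf, test {P9(miss), P10@t=22, P14(miss)}
  N5 x:[9,41] y:[11,52/3] z:[14,67/2] -> hit [14,52/3], descend [4, 13]
    N4 x:[9,39] y:[11,52/3] z:[14,49/2] -> hit [14,52/3], descend [9, 14]
      N9 x:[9,29] y:[11,52/3] z:[14,49/2] -> hit [14,52/3] leaf, test {P12(miss), P16@t=16, P21(miss)}
      N14 x:[33,39] y:[11,47/3] z:[17,23] -> miss, prune
    N13 x:[11,41] y:[38/3,52/3] z:[24,67/2] -> miss, prune

13 AABB tests over nodes [0, 2, 3, 6, 10, 8, 7, 12, 5, 4, 9, 14, 13]; 3 leaves entered; closest P16.

== RESULT ==
3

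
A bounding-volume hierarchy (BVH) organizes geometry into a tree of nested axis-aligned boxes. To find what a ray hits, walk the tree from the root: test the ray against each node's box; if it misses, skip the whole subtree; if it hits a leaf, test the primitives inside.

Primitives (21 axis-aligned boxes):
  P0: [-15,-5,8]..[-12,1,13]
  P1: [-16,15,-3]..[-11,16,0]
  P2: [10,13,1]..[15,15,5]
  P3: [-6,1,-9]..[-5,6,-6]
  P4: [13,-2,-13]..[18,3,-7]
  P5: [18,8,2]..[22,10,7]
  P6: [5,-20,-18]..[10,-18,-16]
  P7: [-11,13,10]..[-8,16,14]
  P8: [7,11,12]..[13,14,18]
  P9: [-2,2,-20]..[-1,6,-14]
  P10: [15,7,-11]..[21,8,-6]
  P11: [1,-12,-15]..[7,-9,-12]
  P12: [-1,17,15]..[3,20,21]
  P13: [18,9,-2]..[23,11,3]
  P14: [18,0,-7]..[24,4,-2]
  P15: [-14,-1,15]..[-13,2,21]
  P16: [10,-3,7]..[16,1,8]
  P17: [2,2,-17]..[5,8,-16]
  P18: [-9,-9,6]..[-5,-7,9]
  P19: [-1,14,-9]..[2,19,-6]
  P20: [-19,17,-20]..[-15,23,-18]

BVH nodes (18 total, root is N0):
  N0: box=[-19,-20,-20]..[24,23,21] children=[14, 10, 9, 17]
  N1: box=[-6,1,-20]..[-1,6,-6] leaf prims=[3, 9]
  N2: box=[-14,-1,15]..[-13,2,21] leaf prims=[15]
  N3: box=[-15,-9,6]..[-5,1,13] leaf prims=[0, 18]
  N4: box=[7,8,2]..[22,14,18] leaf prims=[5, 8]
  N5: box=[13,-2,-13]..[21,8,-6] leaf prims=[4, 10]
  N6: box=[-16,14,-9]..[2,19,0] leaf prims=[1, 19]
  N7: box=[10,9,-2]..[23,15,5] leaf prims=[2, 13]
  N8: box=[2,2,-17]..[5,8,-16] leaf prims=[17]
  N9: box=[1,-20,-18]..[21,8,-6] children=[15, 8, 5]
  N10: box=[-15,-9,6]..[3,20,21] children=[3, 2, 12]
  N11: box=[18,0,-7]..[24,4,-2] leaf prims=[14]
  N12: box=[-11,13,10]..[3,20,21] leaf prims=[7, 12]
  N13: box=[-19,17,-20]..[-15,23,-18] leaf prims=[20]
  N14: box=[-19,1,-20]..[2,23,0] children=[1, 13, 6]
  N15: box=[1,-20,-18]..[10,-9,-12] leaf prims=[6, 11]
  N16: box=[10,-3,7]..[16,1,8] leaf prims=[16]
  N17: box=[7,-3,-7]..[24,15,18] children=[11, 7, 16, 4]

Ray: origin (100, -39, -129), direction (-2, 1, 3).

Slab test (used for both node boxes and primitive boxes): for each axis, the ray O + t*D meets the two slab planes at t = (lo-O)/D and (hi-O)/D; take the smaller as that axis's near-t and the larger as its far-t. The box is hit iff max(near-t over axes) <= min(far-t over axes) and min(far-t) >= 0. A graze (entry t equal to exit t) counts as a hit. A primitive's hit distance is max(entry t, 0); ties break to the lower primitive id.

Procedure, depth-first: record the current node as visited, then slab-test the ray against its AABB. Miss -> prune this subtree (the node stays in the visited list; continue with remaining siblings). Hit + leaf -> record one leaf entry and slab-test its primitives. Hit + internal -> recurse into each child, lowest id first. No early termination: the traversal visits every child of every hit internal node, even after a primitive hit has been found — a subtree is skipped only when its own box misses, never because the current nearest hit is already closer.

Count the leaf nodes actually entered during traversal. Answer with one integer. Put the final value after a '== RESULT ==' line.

Trace the traversal:
N0 x:[38,119/2] y:[19,62] z:[109/3,50] -> hit [38,50], descend [9, 10, 14, 17]
  N9 x:[79/2,99/2] y:[19,47] z:[37,41] -> hit [79/2,41], descend [5, 8, 15]
    N5 x:[79/2,87/2] y:[37,47] z:[116/3,41] -> hit [79/2,41] leaf, test {P4(miss), P10(miss)}
    N8 x:[95/2,49] y:[41,47] z:[112/3,113/3] -> miss, prune
    N15 x:[45,99/2] y:[19,30] z:[37,39] -> miss, prune
  N10 x:[97/2,115/2] y:[30,59] z:[45,50] -> hit [97/2,50], descend [2, 3, 12]
    N2 x:[113/2,57] y:[38,41] z:[48,50] -> miss, prune
    N3 x:[105/2,115/2] y:[30,40] z:[45,142/3] -> miss, prune
    N12 x:[97/2,111/2] y:[52,59] z:[139/3,50] -> miss, prune
  N14 x:[49,119/2] y:[40,62] z:[109/3,43] -> miss, prune
  N17 x:[38,93/2] y:[36,54] z:[122/3,49] -> hit [122/3,93/2], descend [4, 7, 11, 16]
    N4 x:[39,93/2] y:[47,53] z:[131/3,49] -> miss, prune
    N7 x:[77/2,45] y:[48,54] z:[127/3,134/3] -> miss, prune
    N11 x:[38,41] y:[39,43] z:[122/3,127/3] -> hit [122/3,41] leaf, test {P14@t=122/3}
    N16 x:[42,45] y:[36,40] z:[136/3,137/3] -> miss, prune

order=[0, 9, 5, 8, 15, 10, 2, 3, 12, 14, 17, 4, 7, 11, 16]  |boxes|=15  |leaves|=2  hit=P14

== RESULT ==
2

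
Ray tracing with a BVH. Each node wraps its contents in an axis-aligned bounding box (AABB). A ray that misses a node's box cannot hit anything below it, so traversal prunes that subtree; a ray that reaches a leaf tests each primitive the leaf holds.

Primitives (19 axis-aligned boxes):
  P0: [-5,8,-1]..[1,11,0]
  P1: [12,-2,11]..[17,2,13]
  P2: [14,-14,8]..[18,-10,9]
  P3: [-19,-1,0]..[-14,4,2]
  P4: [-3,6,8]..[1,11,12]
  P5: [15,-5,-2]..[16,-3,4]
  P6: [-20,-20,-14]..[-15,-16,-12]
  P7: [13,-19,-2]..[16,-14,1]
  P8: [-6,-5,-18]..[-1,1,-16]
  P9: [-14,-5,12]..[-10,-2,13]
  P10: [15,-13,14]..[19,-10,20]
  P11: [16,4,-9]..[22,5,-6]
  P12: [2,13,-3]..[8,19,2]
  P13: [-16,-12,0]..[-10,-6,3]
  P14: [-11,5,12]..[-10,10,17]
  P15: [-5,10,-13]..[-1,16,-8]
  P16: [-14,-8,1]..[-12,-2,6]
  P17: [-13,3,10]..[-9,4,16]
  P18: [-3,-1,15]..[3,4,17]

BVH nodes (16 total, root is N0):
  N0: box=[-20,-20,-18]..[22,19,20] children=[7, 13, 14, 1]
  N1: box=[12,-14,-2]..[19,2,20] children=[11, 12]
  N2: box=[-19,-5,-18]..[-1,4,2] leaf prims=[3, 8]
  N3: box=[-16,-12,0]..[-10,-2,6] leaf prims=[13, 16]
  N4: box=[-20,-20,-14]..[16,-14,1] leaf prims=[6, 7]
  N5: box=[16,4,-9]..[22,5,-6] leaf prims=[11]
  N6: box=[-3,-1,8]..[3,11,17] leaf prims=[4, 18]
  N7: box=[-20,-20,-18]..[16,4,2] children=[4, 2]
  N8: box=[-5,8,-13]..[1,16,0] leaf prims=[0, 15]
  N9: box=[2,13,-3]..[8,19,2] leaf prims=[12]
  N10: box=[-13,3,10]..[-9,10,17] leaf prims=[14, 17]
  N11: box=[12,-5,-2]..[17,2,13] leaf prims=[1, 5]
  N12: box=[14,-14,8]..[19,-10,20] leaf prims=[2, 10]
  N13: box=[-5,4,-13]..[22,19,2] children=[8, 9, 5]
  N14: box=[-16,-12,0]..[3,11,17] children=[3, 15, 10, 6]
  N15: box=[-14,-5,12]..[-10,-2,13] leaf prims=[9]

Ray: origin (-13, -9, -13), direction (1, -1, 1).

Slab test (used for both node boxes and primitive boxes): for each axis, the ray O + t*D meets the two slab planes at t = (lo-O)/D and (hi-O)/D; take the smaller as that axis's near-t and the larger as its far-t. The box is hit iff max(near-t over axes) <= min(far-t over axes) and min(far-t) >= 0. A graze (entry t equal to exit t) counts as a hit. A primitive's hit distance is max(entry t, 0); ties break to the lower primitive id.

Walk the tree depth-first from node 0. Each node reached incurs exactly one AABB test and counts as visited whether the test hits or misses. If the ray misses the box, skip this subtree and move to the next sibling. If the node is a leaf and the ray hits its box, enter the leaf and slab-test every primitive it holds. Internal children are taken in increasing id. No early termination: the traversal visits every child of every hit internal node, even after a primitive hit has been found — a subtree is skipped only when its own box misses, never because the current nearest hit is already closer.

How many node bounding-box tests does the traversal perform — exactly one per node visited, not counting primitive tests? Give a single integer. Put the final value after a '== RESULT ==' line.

Traverse from the root:
N0 x:[-7,35] y:[-28,11] z:[-5,33] -> hit [-5,11], descend [1, 7, 13, 14]
  N1 x:[25,32] y:[-11,5] z:[11,33] -> miss, prune
  N7 x:[-7,29] y:[-13,11] z:[-5,15] -> hit [-5,11], descend [2, 4]
    N2 x:[-6,12] y:[-13,-4] z:[-5,15] -> miss, prune
    N4 x:[-7,29] y:[5,11] z:[-1,14] -> hit [5,11] leaf, test {P6(miss), P7(miss)}
  N13 x:[8,35] y:[-28,-13] z:[0,15] -> miss, prune
  N14 x:[-3,16] y:[-20,3] z:[13,30] -> miss, prune

Visited [0, 1, 7, 2, 4, 13, 14]. Tests: 7 box, 1 leaf. Nearest: miss.

== RESULT ==
7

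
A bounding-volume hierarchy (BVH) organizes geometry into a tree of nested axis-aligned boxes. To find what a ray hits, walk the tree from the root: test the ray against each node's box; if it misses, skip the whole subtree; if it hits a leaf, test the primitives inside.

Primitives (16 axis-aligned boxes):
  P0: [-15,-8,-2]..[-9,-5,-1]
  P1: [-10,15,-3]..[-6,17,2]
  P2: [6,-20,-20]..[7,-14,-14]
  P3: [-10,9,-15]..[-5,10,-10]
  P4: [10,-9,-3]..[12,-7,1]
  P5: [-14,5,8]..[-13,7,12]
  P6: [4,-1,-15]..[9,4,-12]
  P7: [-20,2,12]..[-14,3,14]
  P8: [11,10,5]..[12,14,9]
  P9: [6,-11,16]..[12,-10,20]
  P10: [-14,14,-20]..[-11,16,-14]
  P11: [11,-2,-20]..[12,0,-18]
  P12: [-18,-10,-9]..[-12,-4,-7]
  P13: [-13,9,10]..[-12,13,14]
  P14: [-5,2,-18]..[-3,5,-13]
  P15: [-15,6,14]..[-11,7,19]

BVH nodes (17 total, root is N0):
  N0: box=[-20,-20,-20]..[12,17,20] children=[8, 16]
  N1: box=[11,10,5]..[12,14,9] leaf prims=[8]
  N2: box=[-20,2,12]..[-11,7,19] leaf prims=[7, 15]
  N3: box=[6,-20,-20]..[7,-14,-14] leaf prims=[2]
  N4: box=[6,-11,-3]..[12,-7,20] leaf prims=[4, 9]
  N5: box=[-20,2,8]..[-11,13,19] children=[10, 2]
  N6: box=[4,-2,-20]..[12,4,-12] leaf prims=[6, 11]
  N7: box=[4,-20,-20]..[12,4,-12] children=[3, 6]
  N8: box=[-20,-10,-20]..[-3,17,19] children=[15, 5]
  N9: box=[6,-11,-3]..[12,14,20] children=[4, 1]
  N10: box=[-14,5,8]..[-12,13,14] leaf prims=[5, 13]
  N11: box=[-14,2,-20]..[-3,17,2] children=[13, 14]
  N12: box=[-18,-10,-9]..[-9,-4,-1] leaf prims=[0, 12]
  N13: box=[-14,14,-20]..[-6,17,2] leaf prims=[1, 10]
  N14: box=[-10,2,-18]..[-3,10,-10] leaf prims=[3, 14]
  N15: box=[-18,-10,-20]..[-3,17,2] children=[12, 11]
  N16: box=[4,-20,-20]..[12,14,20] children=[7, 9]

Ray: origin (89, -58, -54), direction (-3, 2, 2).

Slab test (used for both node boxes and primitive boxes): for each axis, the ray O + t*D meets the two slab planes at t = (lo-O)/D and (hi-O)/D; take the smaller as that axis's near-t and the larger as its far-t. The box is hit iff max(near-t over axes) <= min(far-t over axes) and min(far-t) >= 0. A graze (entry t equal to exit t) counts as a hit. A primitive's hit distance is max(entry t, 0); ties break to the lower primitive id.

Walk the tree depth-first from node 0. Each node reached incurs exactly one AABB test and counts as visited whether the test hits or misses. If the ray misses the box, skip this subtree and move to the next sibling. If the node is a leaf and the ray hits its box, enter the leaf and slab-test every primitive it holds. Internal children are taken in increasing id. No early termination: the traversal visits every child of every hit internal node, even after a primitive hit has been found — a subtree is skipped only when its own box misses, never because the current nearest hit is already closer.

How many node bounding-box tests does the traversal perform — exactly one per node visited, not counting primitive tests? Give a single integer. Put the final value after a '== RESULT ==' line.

Walk:
N0 x:[77/3,109/3] y:[19,75/2] z:[17,37] -> hit [77/3,109/3], descend [8, 16]
  N8 x:[92/3,109/3] y:[24,75/2] z:[17,73/2] -> hit [92/3,109/3], descend [5, 15]
    N5 x:[100/3,109/3] y:[30,71/2] z:[31,73/2] -> hit [100/3,71/2], descend [2, 10]
      N2 x:[100/3,109/3] y:[30,65/2] z:[33,73/2] -> miss, prune
      N10 x:[101/3,103/3] y:[63/2,71/2] z:[31,34] -> hit [101/3,34] leaf, test {P5(miss), P13@t=101/3}
    N15 x:[92/3,107/3] y:[24,75/2] z:[17,28] -> miss, prune
  N16 x:[77/3,85/3] y:[19,36] z:[17,37] -> hit [77/3,85/3], descend [7, 9]
    N7 x:[77/3,85/3] y:[19,31] z:[17,21] -> miss, prune
    N9 x:[77/3,83/3] y:[47/2,36] z:[51/2,37] -> hit [77/3,83/3], descend [1, 4]
      N1 x:[77/3,26] y:[34,36] z:[59/2,63/2] -> miss, prune
      N4 x:[77/3,83/3] y:[47/2,51/2] z:[51/2,37] -> miss, prune

11 AABB tests over nodes [0, 8, 5, 2, 10, 15, 16, 7, 9, 1, 4]; 1 leaf entered; closest P13.

== RESULT ==
11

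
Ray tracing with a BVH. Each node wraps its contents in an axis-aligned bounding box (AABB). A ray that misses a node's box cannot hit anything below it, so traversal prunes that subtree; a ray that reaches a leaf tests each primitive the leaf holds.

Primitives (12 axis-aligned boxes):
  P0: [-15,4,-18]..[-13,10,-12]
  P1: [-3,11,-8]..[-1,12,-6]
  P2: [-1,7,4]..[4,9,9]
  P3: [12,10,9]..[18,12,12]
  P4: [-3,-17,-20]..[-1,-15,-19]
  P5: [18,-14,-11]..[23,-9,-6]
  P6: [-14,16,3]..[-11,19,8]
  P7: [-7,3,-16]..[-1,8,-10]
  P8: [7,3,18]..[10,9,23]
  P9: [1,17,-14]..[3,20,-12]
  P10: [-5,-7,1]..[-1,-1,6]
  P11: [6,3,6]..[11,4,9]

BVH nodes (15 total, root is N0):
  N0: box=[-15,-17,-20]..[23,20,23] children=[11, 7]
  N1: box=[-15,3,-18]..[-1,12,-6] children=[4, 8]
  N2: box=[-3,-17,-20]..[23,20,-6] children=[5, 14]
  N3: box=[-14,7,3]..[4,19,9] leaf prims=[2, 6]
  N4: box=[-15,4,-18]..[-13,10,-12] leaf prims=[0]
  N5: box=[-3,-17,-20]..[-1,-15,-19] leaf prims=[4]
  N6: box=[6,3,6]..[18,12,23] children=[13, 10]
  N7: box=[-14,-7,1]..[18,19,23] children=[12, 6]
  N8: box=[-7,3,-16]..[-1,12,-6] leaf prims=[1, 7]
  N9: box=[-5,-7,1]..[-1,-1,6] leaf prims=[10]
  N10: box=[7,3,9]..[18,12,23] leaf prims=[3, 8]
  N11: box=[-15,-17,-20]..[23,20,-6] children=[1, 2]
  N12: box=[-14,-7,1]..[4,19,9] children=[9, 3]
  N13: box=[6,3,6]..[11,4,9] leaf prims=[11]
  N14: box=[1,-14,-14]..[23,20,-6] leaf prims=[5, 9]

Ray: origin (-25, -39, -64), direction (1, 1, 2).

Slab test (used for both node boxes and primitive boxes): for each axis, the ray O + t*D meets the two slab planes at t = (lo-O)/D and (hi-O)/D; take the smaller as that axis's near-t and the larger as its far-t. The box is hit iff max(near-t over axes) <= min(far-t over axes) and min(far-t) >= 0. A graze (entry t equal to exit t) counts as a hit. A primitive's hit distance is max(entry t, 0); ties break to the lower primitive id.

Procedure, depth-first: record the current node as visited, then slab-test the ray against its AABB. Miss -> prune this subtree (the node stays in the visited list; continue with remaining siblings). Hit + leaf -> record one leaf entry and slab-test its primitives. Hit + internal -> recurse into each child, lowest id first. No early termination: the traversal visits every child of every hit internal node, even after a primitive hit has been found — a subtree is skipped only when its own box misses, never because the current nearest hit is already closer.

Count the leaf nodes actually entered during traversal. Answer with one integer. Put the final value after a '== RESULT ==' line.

Walk:
N0 x:[10,48] y:[22,59] z:[22,87/2] -> hit [22,87/2], descend [7, 11]
  N7 x:[11,43] y:[32,58] z:[65/2,87/2] -> hit [65/2,43], descend [6, 12]
    N6 x:[31,43] y:[42,51] z:[35,87/2] -> hit [42,43], descend [10, 13]
      N10 x:[32,43] y:[42,51] z:[73/2,87/2] -> hit [42,43] leaf, test {P3(miss), P8(miss)}
      N13 x:[31,36] y:[42,43] z:[35,73/2] -> miss, prune
    N12 x:[11,29] y:[32,58] z:[65/2,73/2] -> miss, prune
  N11 x:[10,48] y:[22,59] z:[22,29] -> hit [22,29], descend [1, 2]
    N1 x:[10,24] y:[42,51] z:[23,29] -> miss, prune
    N2 x:[22,48] y:[22,59] z:[22,29] -> hit [22,29], descend [5, 14]
      N5 x:[22,24] y:[22,24] z:[22,45/2] -> hit [22,45/2] leaf, test {P4@t=22}
      N14 x:[26,48] y:[25,59] z:[25,29] -> hit [26,29] leaf, test {P5(miss), P9(miss)}

Summary -> nodes [0, 7, 6, 10, 13, 12, 11, 1, 2, 5, 14]; box-tests=11; leaf-entries=3; first=P4

== RESULT ==
3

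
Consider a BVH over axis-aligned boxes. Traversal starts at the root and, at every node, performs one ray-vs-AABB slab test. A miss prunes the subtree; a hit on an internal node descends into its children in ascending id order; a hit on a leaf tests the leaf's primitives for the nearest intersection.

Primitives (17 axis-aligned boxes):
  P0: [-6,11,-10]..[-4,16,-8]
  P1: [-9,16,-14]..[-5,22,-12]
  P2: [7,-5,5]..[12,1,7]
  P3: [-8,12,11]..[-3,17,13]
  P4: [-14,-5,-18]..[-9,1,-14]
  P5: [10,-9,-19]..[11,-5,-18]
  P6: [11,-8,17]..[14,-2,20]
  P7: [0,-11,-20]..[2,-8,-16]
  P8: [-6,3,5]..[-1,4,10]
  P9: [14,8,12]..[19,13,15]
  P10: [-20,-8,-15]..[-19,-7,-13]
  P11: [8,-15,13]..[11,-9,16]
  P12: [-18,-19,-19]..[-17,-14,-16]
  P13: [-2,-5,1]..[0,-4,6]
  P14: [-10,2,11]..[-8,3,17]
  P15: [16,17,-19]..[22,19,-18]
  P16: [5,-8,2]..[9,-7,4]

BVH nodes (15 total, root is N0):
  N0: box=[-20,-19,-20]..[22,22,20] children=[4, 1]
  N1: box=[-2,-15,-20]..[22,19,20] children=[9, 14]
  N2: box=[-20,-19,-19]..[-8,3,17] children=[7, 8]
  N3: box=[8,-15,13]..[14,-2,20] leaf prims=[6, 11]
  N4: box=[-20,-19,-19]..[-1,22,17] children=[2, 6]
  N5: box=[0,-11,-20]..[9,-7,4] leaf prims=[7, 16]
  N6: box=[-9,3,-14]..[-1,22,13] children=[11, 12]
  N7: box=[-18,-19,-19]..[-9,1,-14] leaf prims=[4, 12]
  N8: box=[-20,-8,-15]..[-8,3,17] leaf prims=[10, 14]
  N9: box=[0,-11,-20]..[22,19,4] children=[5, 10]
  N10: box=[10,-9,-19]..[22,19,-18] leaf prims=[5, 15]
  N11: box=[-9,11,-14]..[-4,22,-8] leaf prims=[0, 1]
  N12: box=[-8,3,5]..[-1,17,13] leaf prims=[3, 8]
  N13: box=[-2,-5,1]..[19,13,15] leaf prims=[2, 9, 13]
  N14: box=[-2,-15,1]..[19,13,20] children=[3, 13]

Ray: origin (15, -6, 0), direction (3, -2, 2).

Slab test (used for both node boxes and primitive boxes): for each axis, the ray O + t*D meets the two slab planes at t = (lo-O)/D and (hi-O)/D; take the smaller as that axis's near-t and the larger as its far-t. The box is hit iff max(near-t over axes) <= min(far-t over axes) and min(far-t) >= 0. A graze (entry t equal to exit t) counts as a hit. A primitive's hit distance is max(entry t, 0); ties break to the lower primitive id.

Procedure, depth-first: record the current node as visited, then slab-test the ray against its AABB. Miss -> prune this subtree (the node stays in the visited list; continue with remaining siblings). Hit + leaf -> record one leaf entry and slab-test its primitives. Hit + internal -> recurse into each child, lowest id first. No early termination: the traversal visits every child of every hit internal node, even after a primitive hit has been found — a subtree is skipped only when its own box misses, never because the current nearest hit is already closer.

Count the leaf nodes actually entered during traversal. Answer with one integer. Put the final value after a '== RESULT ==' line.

Traverse from the root:
N0 x:[-35/3,7/3] y:[-14,13/2] z:[-10,10] -> hit [-10,7/3], descend [1, 4]
  N1 x:[-17/3,7/3] y:[-25/2,9/2] z:[-10,10] -> hit [-17/3,7/3], descend [9, 14]
    N9 x:[-5,7/3] y:[-25/2,5/2] z:[-10,2] -> hit [-5,2], descend [5, 10]
      N5 x:[-5,-2] y:[1/2,5/2] z:[-10,2] -> miss, prune
      N10 x:[-5/3,7/3] y:[-25/2,3/2] z:[-19/2,-9] -> miss, prune
    N14 x:[-17/3,4/3] y:[-19/2,9/2] z:[1/2,10] -> hit [1/2,4/3], descend [3, 13]
      N3 x:[-7/3,-1/3] y:[-2,9/2] z:[13/2,10] -> miss, prune
      N13 x:[-17/3,4/3] y:[-19/2,-1/2] z:[1/2,15/2] -> miss, prune
  N4 x:[-35/3,-16/3] y:[-14,13/2] z:[-19/2,17/2] -> miss, prune

Visited [0, 1, 9, 5, 10, 14, 3, 13, 4]. Tests: 9 box, 0 leaf. Nearest: miss.

== RESULT ==
0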